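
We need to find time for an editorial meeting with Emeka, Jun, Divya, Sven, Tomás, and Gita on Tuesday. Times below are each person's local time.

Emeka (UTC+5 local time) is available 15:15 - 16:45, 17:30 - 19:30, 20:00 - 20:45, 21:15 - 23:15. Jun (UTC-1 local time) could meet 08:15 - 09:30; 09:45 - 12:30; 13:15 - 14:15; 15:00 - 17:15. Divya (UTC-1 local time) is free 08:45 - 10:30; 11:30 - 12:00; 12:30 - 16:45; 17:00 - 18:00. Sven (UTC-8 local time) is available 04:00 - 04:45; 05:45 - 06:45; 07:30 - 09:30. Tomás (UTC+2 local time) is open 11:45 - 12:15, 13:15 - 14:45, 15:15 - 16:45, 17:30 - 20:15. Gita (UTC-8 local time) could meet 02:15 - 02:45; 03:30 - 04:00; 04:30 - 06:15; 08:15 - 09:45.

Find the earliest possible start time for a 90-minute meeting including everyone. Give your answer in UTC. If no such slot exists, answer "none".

Emeka in UTC: 10:15-11:45, 12:30-14:30, 15:00-15:45, 16:15-18:15 (subtract 5h to convert from UTC+5).
Jun in UTC: 09:15-10:30, 10:45-13:30, 14:15-15:15, 16:00-18:15 (add 1h to convert from UTC-1).
Divya in UTC: 09:45-11:30, 12:30-13:00, 13:30-17:45, 18:00-19:00 (add 1h to convert from UTC-1).
Sven in UTC: 12:00-12:45, 13:45-14:45, 15:30-17:30 (add 8h to convert from UTC-8).
Tomás in UTC: 09:45-10:15, 11:15-12:45, 13:15-14:45, 15:30-18:15 (subtract 2h to convert from UTC+2).
Gita in UTC: 10:15-10:45, 11:30-12:00, 12:30-14:15, 16:15-17:45 (add 8h to convert from UTC-8).
Emeka ∩ Jun: 10:15-10:30, 10:45-11:45, 12:30-13:30, 14:15-14:30, 15:00-15:15, 16:15-18:15.
Emeka ∩ Jun ∩ Divya: 10:15-10:30, 10:45-11:30, 12:30-13:00, 14:15-14:30, 15:00-15:15, 16:15-17:45, 18:00-18:15.
Emeka ∩ Jun ∩ Divya ∩ Sven: 12:30-12:45, 14:15-14:30, 16:15-17:30.
Emeka ∩ Jun ∩ Divya ∩ Sven ∩ Tomás: 12:30-12:45, 14:15-14:30, 16:15-17:30.
Emeka ∩ Jun ∩ Divya ∩ Sven ∩ Tomás ∩ Gita: 12:30-12:45, 16:15-17:30.
No common window is at least 90 minutes long.

none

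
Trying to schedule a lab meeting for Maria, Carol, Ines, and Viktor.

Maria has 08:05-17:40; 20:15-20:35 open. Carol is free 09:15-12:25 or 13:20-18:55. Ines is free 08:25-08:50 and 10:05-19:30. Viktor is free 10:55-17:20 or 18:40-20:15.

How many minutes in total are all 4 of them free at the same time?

330

Maria ∩ Carol: 09:15-12:25, 13:20-17:40.
Maria ∩ Carol ∩ Ines: 10:05-12:25, 13:20-17:40.
Maria ∩ Carol ∩ Ines ∩ Viktor: 10:55-12:25, 13:20-17:20.
Summing the common windows: 90 + 240 = 330 minutes.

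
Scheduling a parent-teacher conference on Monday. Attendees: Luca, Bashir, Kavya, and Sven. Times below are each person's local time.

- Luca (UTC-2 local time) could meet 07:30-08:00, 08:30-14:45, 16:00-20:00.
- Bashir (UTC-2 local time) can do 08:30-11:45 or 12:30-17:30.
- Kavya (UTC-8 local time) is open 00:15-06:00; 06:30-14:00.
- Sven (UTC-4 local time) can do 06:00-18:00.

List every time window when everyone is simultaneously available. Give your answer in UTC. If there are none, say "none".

Luca in UTC: 09:30-10:00, 10:30-16:45, 18:00-22:00 (add 2h to convert from UTC-2).
Bashir in UTC: 10:30-13:45, 14:30-19:30 (add 2h to convert from UTC-2).
Kavya in UTC: 08:15-14:00, 14:30-22:00 (add 8h to convert from UTC-8).
Sven in UTC: 10:00-22:00 (add 4h to convert from UTC-4).
Luca ∩ Bashir: 10:30-13:45, 14:30-16:45, 18:00-19:30.
Luca ∩ Bashir ∩ Kavya: 10:30-13:45, 14:30-16:45, 18:00-19:30.
Luca ∩ Bashir ∩ Kavya ∩ Sven: 10:30-13:45, 14:30-16:45, 18:00-19:30.
So the common availability across everyone is 10:30-13:45, 14:30-16:45, 18:00-19:30.

10:30-13:45, 14:30-16:45, 18:00-19:30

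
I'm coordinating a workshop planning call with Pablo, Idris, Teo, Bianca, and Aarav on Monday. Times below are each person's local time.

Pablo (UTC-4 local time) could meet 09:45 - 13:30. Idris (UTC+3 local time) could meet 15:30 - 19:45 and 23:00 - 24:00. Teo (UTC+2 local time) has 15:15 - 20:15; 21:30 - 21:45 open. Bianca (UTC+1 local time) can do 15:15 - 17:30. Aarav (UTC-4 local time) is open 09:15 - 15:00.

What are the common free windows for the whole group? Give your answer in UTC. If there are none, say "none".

Pablo in UTC: 13:45-17:30 (add 4h to convert from UTC-4).
Idris in UTC: 12:30-16:45, 20:00-21:00 (subtract 3h to convert from UTC+3).
Teo in UTC: 13:15-18:15, 19:30-19:45 (subtract 2h to convert from UTC+2).
Bianca in UTC: 14:15-16:30 (subtract 1h to convert from UTC+1).
Aarav in UTC: 13:15-19:00 (add 4h to convert from UTC-4).
Pablo ∩ Idris: 13:45-16:45.
Pablo ∩ Idris ∩ Teo: 13:45-16:45.
Pablo ∩ Idris ∩ Teo ∩ Bianca: 14:15-16:30.
Pablo ∩ Idris ∩ Teo ∩ Bianca ∩ Aarav: 14:15-16:30.
Those are the intersection windows.

14:15-16:30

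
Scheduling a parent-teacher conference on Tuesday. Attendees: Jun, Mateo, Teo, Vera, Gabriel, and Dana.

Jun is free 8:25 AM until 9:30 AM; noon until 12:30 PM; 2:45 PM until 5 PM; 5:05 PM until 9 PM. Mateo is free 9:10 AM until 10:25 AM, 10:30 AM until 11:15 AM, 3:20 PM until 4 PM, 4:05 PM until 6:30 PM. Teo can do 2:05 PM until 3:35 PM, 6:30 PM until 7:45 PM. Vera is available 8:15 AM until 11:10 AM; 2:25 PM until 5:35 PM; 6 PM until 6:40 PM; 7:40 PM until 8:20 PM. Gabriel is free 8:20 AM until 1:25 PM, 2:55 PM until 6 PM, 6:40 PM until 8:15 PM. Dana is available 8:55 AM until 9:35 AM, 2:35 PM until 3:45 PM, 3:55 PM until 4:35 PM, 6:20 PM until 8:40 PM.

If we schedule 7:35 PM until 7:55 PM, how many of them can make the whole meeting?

3

Jun, Gabriel, and Dana can make the full 19:35-19:55 slot — that's 3.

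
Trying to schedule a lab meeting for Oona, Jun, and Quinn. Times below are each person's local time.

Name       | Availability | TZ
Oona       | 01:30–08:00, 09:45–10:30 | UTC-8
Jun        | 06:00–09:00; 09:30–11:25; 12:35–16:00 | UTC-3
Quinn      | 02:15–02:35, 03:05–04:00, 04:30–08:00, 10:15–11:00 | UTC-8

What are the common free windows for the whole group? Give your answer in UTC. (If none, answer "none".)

10:15-10:35, 11:05-12:00, 12:30-14:25, 15:35-16:00, 18:15-18:30

Oona in UTC: 09:30-16:00, 17:45-18:30 (add 8h to convert from UTC-8).
Jun in UTC: 09:00-12:00, 12:30-14:25, 15:35-19:00 (add 3h to convert from UTC-3).
Quinn in UTC: 10:15-10:35, 11:05-12:00, 12:30-16:00, 18:15-19:00 (add 8h to convert from UTC-8).
Oona ∩ Jun: 09:30-12:00, 12:30-14:25, 15:35-16:00, 17:45-18:30.
Oona ∩ Jun ∩ Quinn: 10:15-10:35, 11:05-12:00, 12:30-14:25, 15:35-16:00, 18:15-18:30.
So the common availability across everyone is 10:15-10:35, 11:05-12:00, 12:30-14:25, 15:35-16:00, 18:15-18:30.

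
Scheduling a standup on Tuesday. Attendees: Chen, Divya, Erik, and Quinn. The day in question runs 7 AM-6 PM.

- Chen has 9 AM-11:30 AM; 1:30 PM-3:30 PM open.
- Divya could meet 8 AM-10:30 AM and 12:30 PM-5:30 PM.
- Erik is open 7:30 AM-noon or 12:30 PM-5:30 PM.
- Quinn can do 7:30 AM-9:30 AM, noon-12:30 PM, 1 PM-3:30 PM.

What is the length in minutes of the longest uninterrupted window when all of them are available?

Chen ∩ Divya: 09:00-10:30, 13:30-15:30.
Chen ∩ Divya ∩ Erik: 09:00-10:30, 13:30-15:30.
Chen ∩ Divya ∩ Erik ∩ Quinn: 09:00-09:30, 13:30-15:30.
The longest is 13:30-15:30 at 120 minutes.

120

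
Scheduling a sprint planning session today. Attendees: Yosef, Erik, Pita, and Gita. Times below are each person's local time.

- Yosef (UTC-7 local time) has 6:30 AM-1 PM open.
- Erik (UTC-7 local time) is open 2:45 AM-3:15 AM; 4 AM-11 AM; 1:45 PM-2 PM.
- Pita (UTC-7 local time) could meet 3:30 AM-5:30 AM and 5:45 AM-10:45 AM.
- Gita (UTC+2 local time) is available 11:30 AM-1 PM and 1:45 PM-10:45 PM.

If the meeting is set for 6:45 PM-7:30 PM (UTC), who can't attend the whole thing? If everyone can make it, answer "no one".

Yosef in UTC: 13:30-20:00 (add 7h to convert from UTC-7).
Erik in UTC: 09:45-10:15, 11:00-18:00, 20:45-21:00 (add 7h to convert from UTC-7).
Pita in UTC: 10:30-12:30, 12:45-17:45 (add 7h to convert from UTC-7).
Gita in UTC: 09:30-11:00, 11:45-20:45 (subtract 2h to convert from UTC+2).
Yosef: free for 18:45-19:30. Erik: not fully free for 18:45-19:30. Pita: not fully free for 18:45-19:30. Gita: free for 18:45-19:30.

Erik, Pita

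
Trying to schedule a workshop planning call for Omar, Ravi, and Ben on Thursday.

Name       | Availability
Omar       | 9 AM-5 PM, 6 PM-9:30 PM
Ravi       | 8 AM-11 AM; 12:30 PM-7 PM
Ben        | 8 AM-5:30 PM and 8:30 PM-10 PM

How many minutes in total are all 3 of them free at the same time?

390

Omar ∩ Ravi: 09:00-11:00, 12:30-17:00, 18:00-19:00.
Omar ∩ Ravi ∩ Ben: 09:00-11:00, 12:30-17:00.
Summing the common windows: 120 + 270 = 390 minutes.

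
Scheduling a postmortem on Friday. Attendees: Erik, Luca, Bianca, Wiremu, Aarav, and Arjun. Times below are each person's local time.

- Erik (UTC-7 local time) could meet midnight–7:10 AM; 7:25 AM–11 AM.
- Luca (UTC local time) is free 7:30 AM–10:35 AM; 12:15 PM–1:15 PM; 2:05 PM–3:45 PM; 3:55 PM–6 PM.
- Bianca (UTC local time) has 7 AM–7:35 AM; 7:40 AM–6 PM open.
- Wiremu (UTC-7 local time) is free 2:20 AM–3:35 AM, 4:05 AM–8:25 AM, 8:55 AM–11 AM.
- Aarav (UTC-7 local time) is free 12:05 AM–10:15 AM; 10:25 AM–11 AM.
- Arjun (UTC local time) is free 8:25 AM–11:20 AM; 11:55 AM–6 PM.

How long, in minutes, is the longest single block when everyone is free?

80

Erik in UTC: 07:00-14:10, 14:25-18:00 (add 7h to convert from UTC-7).
Luca in UTC: 07:30-10:35, 12:15-13:15, 14:05-15:45, 15:55-18:00.
Bianca in UTC: 07:00-07:35, 07:40-18:00.
Wiremu in UTC: 09:20-10:35, 11:05-15:25, 15:55-18:00 (add 7h to convert from UTC-7).
Aarav in UTC: 07:05-17:15, 17:25-18:00 (add 7h to convert from UTC-7).
Arjun in UTC: 08:25-11:20, 11:55-18:00.
Erik ∩ Luca: 07:30-10:35, 12:15-13:15, 14:05-14:10, 14:25-15:45, 15:55-18:00.
Erik ∩ Luca ∩ Bianca: 07:30-07:35, 07:40-10:35, 12:15-13:15, 14:05-14:10, 14:25-15:45, 15:55-18:00.
Erik ∩ Luca ∩ Bianca ∩ Wiremu: 09:20-10:35, 12:15-13:15, 14:05-14:10, 14:25-15:25, 15:55-18:00.
Erik ∩ Luca ∩ Bianca ∩ Wiremu ∩ Aarav: 09:20-10:35, 12:15-13:15, 14:05-14:10, 14:25-15:25, 15:55-17:15, 17:25-18:00.
Erik ∩ Luca ∩ Bianca ∩ Wiremu ∩ Aarav ∩ Arjun: 09:20-10:35, 12:15-13:15, 14:05-14:10, 14:25-15:25, 15:55-17:15, 17:25-18:00.
So the common availability across everyone is 09:20-10:35, 12:15-13:15, 14:05-14:10, 14:25-15:25, 15:55-17:15, 17:25-18:00.
The longest is 15:55-17:15 at 80 minutes.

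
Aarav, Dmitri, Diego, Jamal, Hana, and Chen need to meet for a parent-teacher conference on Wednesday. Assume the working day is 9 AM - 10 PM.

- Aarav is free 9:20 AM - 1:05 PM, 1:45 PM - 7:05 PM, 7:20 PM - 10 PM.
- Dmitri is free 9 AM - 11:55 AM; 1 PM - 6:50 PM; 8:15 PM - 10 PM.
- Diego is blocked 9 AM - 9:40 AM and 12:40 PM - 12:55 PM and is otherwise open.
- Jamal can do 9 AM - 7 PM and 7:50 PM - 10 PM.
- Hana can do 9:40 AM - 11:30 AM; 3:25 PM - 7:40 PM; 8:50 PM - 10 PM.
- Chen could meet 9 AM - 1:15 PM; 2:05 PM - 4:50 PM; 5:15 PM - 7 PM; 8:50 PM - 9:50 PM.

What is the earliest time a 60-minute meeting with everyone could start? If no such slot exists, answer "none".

09:40

Aarav free: 09:20-13:05, 13:45-19:05, 19:20-22:00.
Dmitri free: 09:00-11:55, 13:00-18:50, 20:15-22:00.
Diego free: 09:40-12:40, 12:55-22:00 (invert busy blocks within the working day).
Jamal free: 09:00-19:00, 19:50-22:00.
Hana free: 09:40-11:30, 15:25-19:40, 20:50-22:00.
Chen free: 09:00-13:15, 14:05-16:50, 17:15-19:00, 20:50-21:50.
Aarav ∩ Dmitri: 09:20-11:55, 13:00-13:05, 13:45-18:50, 20:15-22:00.
Aarav ∩ Dmitri ∩ Diego: 09:40-11:55, 13:00-13:05, 13:45-18:50, 20:15-22:00.
Aarav ∩ Dmitri ∩ Diego ∩ Jamal: 09:40-11:55, 13:00-13:05, 13:45-18:50, 20:15-22:00.
Aarav ∩ Dmitri ∩ Diego ∩ Jamal ∩ Hana: 09:40-11:30, 15:25-18:50, 20:50-22:00.
Aarav ∩ Dmitri ∩ Diego ∩ Jamal ∩ Hana ∩ Chen: 09:40-11:30, 15:25-16:50, 17:15-18:50, 20:50-21:50.
So the common availability across everyone is 09:40-11:30, 15:25-16:50, 17:15-18:50, 20:50-21:50.
The first common window of at least 60 minutes is 09:40-11:30, so the earliest start is 09:40.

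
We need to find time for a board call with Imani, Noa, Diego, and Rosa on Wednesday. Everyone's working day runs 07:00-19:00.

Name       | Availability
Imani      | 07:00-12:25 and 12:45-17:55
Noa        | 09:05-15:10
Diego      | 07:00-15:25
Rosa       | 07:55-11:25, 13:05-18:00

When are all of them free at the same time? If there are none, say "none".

Imani ∩ Noa: 09:05-12:25, 12:45-15:10.
Imani ∩ Noa ∩ Diego: 09:05-12:25, 12:45-15:10.
Imani ∩ Noa ∩ Diego ∩ Rosa: 09:05-11:25, 13:05-15:10.
Those are the intersection windows.

09:05-11:25, 13:05-15:10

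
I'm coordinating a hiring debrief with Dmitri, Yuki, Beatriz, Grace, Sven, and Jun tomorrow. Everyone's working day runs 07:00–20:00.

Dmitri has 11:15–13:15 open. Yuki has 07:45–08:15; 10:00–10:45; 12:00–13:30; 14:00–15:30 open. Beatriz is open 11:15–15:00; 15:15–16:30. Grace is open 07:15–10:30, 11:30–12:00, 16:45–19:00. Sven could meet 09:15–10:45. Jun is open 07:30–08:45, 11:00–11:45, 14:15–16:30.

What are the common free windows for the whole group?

Dmitri ∩ Yuki: 12:00-13:15.
Dmitri ∩ Yuki ∩ Beatriz: 12:00-13:15.
Dmitri ∩ Yuki ∩ Beatriz ∩ Grace: ∅.
Dmitri ∩ Yuki ∩ Beatriz ∩ Grace ∩ Sven: ∅.
Dmitri ∩ Yuki ∩ Beatriz ∩ Grace ∩ Sven ∩ Jun: ∅.
There is no time when everyone is free.

none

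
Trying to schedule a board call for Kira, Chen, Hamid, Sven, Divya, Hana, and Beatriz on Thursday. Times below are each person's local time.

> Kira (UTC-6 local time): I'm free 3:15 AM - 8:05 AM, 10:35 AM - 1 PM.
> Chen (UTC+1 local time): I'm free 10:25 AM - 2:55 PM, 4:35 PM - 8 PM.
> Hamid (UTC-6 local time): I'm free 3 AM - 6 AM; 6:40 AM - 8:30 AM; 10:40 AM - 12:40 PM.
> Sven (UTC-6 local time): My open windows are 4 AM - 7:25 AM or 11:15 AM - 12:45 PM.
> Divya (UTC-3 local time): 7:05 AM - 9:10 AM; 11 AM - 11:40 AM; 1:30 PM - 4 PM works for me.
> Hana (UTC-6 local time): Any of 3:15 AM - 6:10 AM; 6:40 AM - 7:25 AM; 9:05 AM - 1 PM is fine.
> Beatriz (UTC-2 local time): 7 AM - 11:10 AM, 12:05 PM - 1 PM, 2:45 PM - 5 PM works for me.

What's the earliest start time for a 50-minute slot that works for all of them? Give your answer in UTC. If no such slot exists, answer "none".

Kira in UTC: 09:15-14:05, 16:35-19:00 (add 6h to convert from UTC-6).
Chen in UTC: 09:25-13:55, 15:35-19:00 (subtract 1h to convert from UTC+1).
Hamid in UTC: 09:00-12:00, 12:40-14:30, 16:40-18:40 (add 6h to convert from UTC-6).
Sven in UTC: 10:00-13:25, 17:15-18:45 (add 6h to convert from UTC-6).
Divya in UTC: 10:05-12:10, 14:00-14:40, 16:30-19:00 (add 3h to convert from UTC-3).
Hana in UTC: 09:15-12:10, 12:40-13:25, 15:05-19:00 (add 6h to convert from UTC-6).
Beatriz in UTC: 09:00-13:10, 14:05-15:00, 16:45-19:00 (add 2h to convert from UTC-2).
Kira ∩ Chen: 09:25-13:55, 16:35-19:00.
Kira ∩ Chen ∩ Hamid: 09:25-12:00, 12:40-13:55, 16:40-18:40.
Kira ∩ Chen ∩ Hamid ∩ Sven: 10:00-12:00, 12:40-13:25, 17:15-18:40.
Kira ∩ Chen ∩ Hamid ∩ Sven ∩ Divya: 10:05-12:00, 17:15-18:40.
Kira ∩ Chen ∩ Hamid ∩ Sven ∩ Divya ∩ Hana: 10:05-12:00, 17:15-18:40.
Kira ∩ Chen ∩ Hamid ∩ Sven ∩ Divya ∩ Hana ∩ Beatriz: 10:05-12:00, 17:15-18:40.
The first common window of at least 50 minutes is 10:05-12:00, so the earliest start is 10:05.

10:05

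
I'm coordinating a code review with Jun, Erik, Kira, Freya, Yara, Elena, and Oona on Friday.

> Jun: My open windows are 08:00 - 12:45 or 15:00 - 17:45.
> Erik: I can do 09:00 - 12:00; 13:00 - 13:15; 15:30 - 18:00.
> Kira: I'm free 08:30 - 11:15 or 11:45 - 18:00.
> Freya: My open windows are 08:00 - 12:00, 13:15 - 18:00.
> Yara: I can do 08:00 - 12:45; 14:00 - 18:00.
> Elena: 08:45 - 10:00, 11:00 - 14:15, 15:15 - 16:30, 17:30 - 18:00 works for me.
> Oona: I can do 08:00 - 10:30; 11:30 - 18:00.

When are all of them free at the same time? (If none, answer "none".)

Jun ∩ Erik: 09:00-12:00, 15:30-17:45.
Jun ∩ Erik ∩ Kira: 09:00-11:15, 11:45-12:00, 15:30-17:45.
Jun ∩ Erik ∩ Kira ∩ Freya: 09:00-11:15, 11:45-12:00, 15:30-17:45.
Jun ∩ Erik ∩ Kira ∩ Freya ∩ Yara: 09:00-11:15, 11:45-12:00, 15:30-17:45.
Jun ∩ Erik ∩ Kira ∩ Freya ∩ Yara ∩ Elena: 09:00-10:00, 11:00-11:15, 11:45-12:00, 15:30-16:30, 17:30-17:45.
Jun ∩ Erik ∩ Kira ∩ Freya ∩ Yara ∩ Elena ∩ Oona: 09:00-10:00, 11:45-12:00, 15:30-16:30, 17:30-17:45.
Those are the intersection windows.

09:00-10:00, 11:45-12:00, 15:30-16:30, 17:30-17:45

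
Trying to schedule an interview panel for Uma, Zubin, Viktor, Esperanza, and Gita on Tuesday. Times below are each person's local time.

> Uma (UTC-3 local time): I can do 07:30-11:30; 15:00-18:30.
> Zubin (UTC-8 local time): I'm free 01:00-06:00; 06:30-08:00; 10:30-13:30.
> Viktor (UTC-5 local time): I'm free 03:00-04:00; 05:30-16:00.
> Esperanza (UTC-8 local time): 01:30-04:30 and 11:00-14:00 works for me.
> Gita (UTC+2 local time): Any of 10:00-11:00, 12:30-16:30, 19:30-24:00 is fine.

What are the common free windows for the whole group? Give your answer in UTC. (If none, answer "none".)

Uma in UTC: 10:30-14:30, 18:00-21:30 (add 3h to convert from UTC-3).
Zubin in UTC: 09:00-14:00, 14:30-16:00, 18:30-21:30 (add 8h to convert from UTC-8).
Viktor in UTC: 08:00-09:00, 10:30-21:00 (add 5h to convert from UTC-5).
Esperanza in UTC: 09:30-12:30, 19:00-22:00 (add 8h to convert from UTC-8).
Gita in UTC: 08:00-09:00, 10:30-14:30, 17:30-22:00 (subtract 2h to convert from UTC+2).
Uma ∩ Zubin: 10:30-14:00, 18:30-21:30.
Uma ∩ Zubin ∩ Viktor: 10:30-14:00, 18:30-21:00.
Uma ∩ Zubin ∩ Viktor ∩ Esperanza: 10:30-12:30, 19:00-21:00.
Uma ∩ Zubin ∩ Viktor ∩ Esperanza ∩ Gita: 10:30-12:30, 19:00-21:00.

10:30-12:30, 19:00-21:00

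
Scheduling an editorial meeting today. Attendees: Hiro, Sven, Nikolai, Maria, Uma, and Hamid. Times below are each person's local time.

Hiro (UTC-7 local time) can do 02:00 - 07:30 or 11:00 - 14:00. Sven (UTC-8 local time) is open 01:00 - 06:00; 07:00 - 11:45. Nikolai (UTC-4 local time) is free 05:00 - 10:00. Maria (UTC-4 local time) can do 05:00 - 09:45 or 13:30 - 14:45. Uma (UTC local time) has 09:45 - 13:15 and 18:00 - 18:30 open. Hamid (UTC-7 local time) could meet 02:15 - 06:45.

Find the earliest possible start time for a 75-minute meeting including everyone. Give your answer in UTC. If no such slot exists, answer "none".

Hiro in UTC: 09:00-14:30, 18:00-21:00 (add 7h to convert from UTC-7).
Sven in UTC: 09:00-14:00, 15:00-19:45 (add 8h to convert from UTC-8).
Nikolai in UTC: 09:00-14:00 (add 4h to convert from UTC-4).
Maria in UTC: 09:00-13:45, 17:30-18:45 (add 4h to convert from UTC-4).
Uma in UTC: 09:45-13:15, 18:00-18:30.
Hamid in UTC: 09:15-13:45 (add 7h to convert from UTC-7).
Hiro ∩ Sven: 09:00-14:00, 18:00-19:45.
Hiro ∩ Sven ∩ Nikolai: 09:00-14:00.
Hiro ∩ Sven ∩ Nikolai ∩ Maria: 09:00-13:45.
Hiro ∩ Sven ∩ Nikolai ∩ Maria ∩ Uma: 09:45-13:15.
Hiro ∩ Sven ∩ Nikolai ∩ Maria ∩ Uma ∩ Hamid: 09:45-13:15.
The first common window of at least 75 minutes is 09:45-13:15, so the earliest start is 09:45.

09:45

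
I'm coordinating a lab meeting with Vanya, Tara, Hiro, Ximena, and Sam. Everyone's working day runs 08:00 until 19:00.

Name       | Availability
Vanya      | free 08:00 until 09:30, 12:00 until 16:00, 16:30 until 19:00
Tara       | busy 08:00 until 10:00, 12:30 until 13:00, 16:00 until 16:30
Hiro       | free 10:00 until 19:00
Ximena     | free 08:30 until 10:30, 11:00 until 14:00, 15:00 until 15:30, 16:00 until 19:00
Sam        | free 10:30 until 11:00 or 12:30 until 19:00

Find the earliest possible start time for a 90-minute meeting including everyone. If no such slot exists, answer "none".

16:30

Vanya free: 08:00-09:30, 12:00-16:00, 16:30-19:00.
Tara free: 10:00-12:30, 13:00-16:00, 16:30-19:00 (invert busy blocks within the working day).
Hiro free: 10:00-19:00.
Ximena free: 08:30-10:30, 11:00-14:00, 15:00-15:30, 16:00-19:00.
Sam free: 10:30-11:00, 12:30-19:00.
Vanya ∩ Tara: 12:00-12:30, 13:00-16:00, 16:30-19:00.
Vanya ∩ Tara ∩ Hiro: 12:00-12:30, 13:00-16:00, 16:30-19:00.
Vanya ∩ Tara ∩ Hiro ∩ Ximena: 12:00-12:30, 13:00-14:00, 15:00-15:30, 16:30-19:00.
Vanya ∩ Tara ∩ Hiro ∩ Ximena ∩ Sam: 13:00-14:00, 15:00-15:30, 16:30-19:00.
So the common availability across everyone is 13:00-14:00, 15:00-15:30, 16:30-19:00.
The first common window of at least 90 minutes is 16:30-19:00, so the earliest start is 16:30.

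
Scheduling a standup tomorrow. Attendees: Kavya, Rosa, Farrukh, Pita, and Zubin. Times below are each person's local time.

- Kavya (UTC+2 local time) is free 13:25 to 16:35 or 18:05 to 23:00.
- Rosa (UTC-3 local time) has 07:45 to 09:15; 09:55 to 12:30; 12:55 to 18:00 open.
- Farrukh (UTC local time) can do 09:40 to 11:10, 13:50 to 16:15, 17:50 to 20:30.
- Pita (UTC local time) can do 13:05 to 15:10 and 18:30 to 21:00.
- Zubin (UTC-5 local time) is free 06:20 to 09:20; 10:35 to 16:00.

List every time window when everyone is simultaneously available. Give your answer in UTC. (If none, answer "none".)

13:50-14:20, 18:30-20:30

Kavya in UTC: 11:25-14:35, 16:05-21:00 (subtract 2h to convert from UTC+2).
Rosa in UTC: 10:45-12:15, 12:55-15:30, 15:55-21:00 (add 3h to convert from UTC-3).
Farrukh in UTC: 09:40-11:10, 13:50-16:15, 17:50-20:30.
Pita in UTC: 13:05-15:10, 18:30-21:00.
Zubin in UTC: 11:20-14:20, 15:35-21:00 (add 5h to convert from UTC-5).
Kavya ∩ Rosa: 11:25-12:15, 12:55-14:35, 16:05-21:00.
Kavya ∩ Rosa ∩ Farrukh: 13:50-14:35, 16:05-16:15, 17:50-20:30.
Kavya ∩ Rosa ∩ Farrukh ∩ Pita: 13:50-14:35, 18:30-20:30.
Kavya ∩ Rosa ∩ Farrukh ∩ Pita ∩ Zubin: 13:50-14:20, 18:30-20:30.
So the common availability across everyone is 13:50-14:20, 18:30-20:30.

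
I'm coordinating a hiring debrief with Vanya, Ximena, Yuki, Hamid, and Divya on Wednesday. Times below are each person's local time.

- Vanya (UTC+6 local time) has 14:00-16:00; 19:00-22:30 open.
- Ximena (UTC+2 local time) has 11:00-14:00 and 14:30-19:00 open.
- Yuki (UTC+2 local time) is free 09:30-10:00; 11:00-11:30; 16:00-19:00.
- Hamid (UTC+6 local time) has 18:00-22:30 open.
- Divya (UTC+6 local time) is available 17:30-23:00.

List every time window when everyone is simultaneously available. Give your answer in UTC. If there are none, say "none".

14:00-16:30

Vanya in UTC: 08:00-10:00, 13:00-16:30 (subtract 6h to convert from UTC+6).
Ximena in UTC: 09:00-12:00, 12:30-17:00 (subtract 2h to convert from UTC+2).
Yuki in UTC: 07:30-08:00, 09:00-09:30, 14:00-17:00 (subtract 2h to convert from UTC+2).
Hamid in UTC: 12:00-16:30 (subtract 6h to convert from UTC+6).
Divya in UTC: 11:30-17:00 (subtract 6h to convert from UTC+6).
Vanya ∩ Ximena: 09:00-10:00, 13:00-16:30.
Vanya ∩ Ximena ∩ Yuki: 09:00-09:30, 14:00-16:30.
Vanya ∩ Ximena ∩ Yuki ∩ Hamid: 14:00-16:30.
Vanya ∩ Ximena ∩ Yuki ∩ Hamid ∩ Divya: 14:00-16:30.
Those are the intersection windows.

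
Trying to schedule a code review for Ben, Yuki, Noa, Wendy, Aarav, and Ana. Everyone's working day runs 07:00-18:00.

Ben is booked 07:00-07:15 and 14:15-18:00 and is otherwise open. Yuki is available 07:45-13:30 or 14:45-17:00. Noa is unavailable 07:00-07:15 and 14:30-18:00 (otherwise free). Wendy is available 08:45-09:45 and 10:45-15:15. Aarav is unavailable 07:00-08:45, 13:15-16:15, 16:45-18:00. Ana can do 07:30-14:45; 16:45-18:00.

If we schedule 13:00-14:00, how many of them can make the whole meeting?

Ben free: 07:15-14:15 (invert busy blocks within the working day).
Yuki free: 07:45-13:30, 14:45-17:00.
Noa free: 07:15-14:30 (invert busy blocks within the working day).
Wendy free: 08:45-09:45, 10:45-15:15.
Aarav free: 08:45-13:15, 16:15-16:45 (invert busy blocks within the working day).
Ana free: 07:30-14:45, 16:45-18:00.
Ben, Noa, Wendy, and Ana can make the full 13:00-14:00 slot — that's 4.

4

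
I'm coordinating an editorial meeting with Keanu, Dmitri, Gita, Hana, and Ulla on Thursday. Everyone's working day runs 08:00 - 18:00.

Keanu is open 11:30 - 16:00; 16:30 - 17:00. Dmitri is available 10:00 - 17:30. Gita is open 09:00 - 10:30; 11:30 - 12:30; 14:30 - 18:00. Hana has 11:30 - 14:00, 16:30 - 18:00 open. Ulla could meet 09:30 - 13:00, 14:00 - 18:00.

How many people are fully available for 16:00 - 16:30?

3

Dmitri, Gita, and Ulla can make the full 16:00-16:30 slot — that's 3.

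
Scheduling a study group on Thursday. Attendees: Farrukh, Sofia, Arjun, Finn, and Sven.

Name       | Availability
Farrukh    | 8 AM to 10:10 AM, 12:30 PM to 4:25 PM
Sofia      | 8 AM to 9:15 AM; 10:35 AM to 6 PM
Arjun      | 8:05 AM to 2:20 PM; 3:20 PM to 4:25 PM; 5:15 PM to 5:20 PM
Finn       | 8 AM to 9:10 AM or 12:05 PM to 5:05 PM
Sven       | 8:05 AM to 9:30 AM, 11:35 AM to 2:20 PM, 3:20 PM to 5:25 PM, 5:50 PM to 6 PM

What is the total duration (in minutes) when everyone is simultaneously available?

240

Farrukh ∩ Sofia: 08:00-09:15, 12:30-16:25.
Farrukh ∩ Sofia ∩ Arjun: 08:05-09:15, 12:30-14:20, 15:20-16:25.
Farrukh ∩ Sofia ∩ Arjun ∩ Finn: 08:05-09:10, 12:30-14:20, 15:20-16:25.
Farrukh ∩ Sofia ∩ Arjun ∩ Finn ∩ Sven: 08:05-09:10, 12:30-14:20, 15:20-16:25.
Those are the intersection windows.
Summing the common windows: 65 + 110 + 65 = 240 minutes.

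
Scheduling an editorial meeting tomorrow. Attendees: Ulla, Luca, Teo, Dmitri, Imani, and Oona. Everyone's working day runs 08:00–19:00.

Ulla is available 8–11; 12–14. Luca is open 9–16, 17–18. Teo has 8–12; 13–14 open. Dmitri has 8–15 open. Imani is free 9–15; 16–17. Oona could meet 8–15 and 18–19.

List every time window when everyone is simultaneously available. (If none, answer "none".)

Ulla ∩ Luca: 09:00-11:00, 12:00-14:00.
Ulla ∩ Luca ∩ Teo: 09:00-11:00, 13:00-14:00.
Ulla ∩ Luca ∩ Teo ∩ Dmitri: 09:00-11:00, 13:00-14:00.
Ulla ∩ Luca ∩ Teo ∩ Dmitri ∩ Imani: 09:00-11:00, 13:00-14:00.
Ulla ∩ Luca ∩ Teo ∩ Dmitri ∩ Imani ∩ Oona: 09:00-11:00, 13:00-14:00.

09:00-11:00, 13:00-14:00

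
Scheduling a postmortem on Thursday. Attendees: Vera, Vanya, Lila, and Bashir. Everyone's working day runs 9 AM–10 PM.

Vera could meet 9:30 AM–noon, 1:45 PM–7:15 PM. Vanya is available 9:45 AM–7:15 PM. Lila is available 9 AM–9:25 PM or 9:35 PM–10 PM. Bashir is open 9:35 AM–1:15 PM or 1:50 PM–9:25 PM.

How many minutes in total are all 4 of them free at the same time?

460

Vera ∩ Vanya: 09:45-12:00, 13:45-19:15.
Vera ∩ Vanya ∩ Lila: 09:45-12:00, 13:45-19:15.
Vera ∩ Vanya ∩ Lila ∩ Bashir: 09:45-12:00, 13:50-19:15.
Summing the common windows: 135 + 325 = 460 minutes.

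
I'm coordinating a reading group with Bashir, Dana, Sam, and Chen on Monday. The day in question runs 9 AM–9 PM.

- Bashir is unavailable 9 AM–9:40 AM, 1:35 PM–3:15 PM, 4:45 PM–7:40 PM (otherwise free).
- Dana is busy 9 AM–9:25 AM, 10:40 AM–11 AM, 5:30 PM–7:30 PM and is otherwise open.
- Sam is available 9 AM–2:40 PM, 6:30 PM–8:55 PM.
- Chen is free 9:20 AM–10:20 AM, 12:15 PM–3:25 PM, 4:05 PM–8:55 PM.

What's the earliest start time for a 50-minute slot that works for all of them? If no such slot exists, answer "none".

Bashir free: 09:40-13:35, 15:15-16:45, 19:40-21:00 (invert busy blocks within the working day).
Dana free: 09:25-10:40, 11:00-17:30, 19:30-21:00 (invert busy blocks within the working day).
Sam free: 09:00-14:40, 18:30-20:55.
Chen free: 09:20-10:20, 12:15-15:25, 16:05-20:55.
Bashir ∩ Dana: 09:40-10:40, 11:00-13:35, 15:15-16:45, 19:40-21:00.
Bashir ∩ Dana ∩ Sam: 09:40-10:40, 11:00-13:35, 19:40-20:55.
Bashir ∩ Dana ∩ Sam ∩ Chen: 09:40-10:20, 12:15-13:35, 19:40-20:55.
The first common window of at least 50 minutes is 12:15-13:35, so the earliest start is 12:15.

12:15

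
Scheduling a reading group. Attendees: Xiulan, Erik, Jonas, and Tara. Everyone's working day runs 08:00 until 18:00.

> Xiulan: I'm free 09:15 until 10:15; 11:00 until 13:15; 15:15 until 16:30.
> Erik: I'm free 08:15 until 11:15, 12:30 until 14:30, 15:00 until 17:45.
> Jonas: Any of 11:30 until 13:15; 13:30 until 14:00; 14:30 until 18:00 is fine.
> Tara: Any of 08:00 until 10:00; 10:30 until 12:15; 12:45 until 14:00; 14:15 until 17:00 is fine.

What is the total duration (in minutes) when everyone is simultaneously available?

Xiulan ∩ Erik: 09:15-10:15, 11:00-11:15, 12:30-13:15, 15:15-16:30.
Xiulan ∩ Erik ∩ Jonas: 12:30-13:15, 15:15-16:30.
Xiulan ∩ Erik ∩ Jonas ∩ Tara: 12:45-13:15, 15:15-16:30.
Summing the common windows: 30 + 75 = 105 minutes.

105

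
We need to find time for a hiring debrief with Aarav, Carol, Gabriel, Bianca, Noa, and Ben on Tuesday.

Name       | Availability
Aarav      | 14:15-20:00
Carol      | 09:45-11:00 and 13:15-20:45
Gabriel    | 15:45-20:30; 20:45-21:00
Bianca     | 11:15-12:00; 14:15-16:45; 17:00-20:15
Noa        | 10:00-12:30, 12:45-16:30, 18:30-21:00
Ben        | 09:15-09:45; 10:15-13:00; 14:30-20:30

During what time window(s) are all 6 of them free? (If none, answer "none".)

15:45-16:30, 18:30-20:00

Aarav ∩ Carol: 14:15-20:00.
Aarav ∩ Carol ∩ Gabriel: 15:45-20:00.
Aarav ∩ Carol ∩ Gabriel ∩ Bianca: 15:45-16:45, 17:00-20:00.
Aarav ∩ Carol ∩ Gabriel ∩ Bianca ∩ Noa: 15:45-16:30, 18:30-20:00.
Aarav ∩ Carol ∩ Gabriel ∩ Bianca ∩ Noa ∩ Ben: 15:45-16:30, 18:30-20:00.
Those are the intersection windows.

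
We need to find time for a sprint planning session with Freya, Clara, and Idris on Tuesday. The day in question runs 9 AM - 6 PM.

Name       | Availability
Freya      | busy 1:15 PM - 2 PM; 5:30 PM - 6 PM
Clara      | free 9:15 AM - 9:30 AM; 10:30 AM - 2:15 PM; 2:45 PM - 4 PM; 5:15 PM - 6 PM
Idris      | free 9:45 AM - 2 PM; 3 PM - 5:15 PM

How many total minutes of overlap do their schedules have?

Freya free: 09:00-13:15, 14:00-17:30 (invert busy blocks within the working day).
Clara free: 09:15-09:30, 10:30-14:15, 14:45-16:00, 17:15-18:00.
Idris free: 09:45-14:00, 15:00-17:15.
Freya ∩ Clara: 09:15-09:30, 10:30-13:15, 14:00-14:15, 14:45-16:00, 17:15-17:30.
Freya ∩ Clara ∩ Idris: 10:30-13:15, 15:00-16:00.
Summing the common windows: 165 + 60 = 225 minutes.

225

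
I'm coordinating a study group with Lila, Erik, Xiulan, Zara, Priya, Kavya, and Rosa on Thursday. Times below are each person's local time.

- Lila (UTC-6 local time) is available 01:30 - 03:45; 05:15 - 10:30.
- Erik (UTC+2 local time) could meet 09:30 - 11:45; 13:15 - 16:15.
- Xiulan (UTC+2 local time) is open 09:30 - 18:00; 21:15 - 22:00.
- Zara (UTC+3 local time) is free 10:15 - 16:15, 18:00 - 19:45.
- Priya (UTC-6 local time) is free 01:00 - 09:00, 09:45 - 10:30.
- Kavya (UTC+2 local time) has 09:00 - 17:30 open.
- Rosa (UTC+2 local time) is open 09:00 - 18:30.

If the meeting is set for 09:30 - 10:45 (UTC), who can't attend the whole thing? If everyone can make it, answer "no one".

Lila in UTC: 07:30-09:45, 11:15-16:30 (add 6h to convert from UTC-6).
Erik in UTC: 07:30-09:45, 11:15-14:15 (subtract 2h to convert from UTC+2).
Xiulan in UTC: 07:30-16:00, 19:15-20:00 (subtract 2h to convert from UTC+2).
Zara in UTC: 07:15-13:15, 15:00-16:45 (subtract 3h to convert from UTC+3).
Priya in UTC: 07:00-15:00, 15:45-16:30 (add 6h to convert from UTC-6).
Kavya in UTC: 07:00-15:30 (subtract 2h to convert from UTC+2).
Rosa in UTC: 07:00-16:30 (subtract 2h to convert from UTC+2).
Lila: not fully free for 09:30-10:45. Erik: not fully free for 09:30-10:45. Xiulan: free for 09:30-10:45. Zara: free for 09:30-10:45. Priya: free for 09:30-10:45. Kavya: free for 09:30-10:45. Rosa: free for 09:30-10:45.

Erik, Lila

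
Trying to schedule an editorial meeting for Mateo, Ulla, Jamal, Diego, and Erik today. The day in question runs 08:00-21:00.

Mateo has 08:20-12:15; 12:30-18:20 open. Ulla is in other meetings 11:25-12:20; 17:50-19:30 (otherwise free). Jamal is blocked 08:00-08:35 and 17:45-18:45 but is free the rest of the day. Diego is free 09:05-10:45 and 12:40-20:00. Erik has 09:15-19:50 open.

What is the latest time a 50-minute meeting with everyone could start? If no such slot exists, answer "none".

16:55

Mateo free: 08:20-12:15, 12:30-18:20.
Ulla free: 08:00-11:25, 12:20-17:50, 19:30-21:00 (invert busy blocks within the working day).
Jamal free: 08:35-17:45, 18:45-21:00 (invert busy blocks within the working day).
Diego free: 09:05-10:45, 12:40-20:00.
Erik free: 09:15-19:50.
Mateo ∩ Ulla: 08:20-11:25, 12:30-17:50.
Mateo ∩ Ulla ∩ Jamal: 08:35-11:25, 12:30-17:45.
Mateo ∩ Ulla ∩ Jamal ∩ Diego: 09:05-10:45, 12:40-17:45.
Mateo ∩ Ulla ∩ Jamal ∩ Diego ∩ Erik: 09:15-10:45, 12:40-17:45.
The last common window of at least 50 minutes is 12:40-17:45; a 50-minute meeting can start as late as 16:55 and still end by 17:45.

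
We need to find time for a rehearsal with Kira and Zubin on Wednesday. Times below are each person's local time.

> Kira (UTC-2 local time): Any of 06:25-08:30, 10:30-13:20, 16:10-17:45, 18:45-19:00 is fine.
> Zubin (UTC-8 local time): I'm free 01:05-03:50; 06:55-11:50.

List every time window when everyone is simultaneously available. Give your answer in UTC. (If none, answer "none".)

Kira in UTC: 08:25-10:30, 12:30-15:20, 18:10-19:45, 20:45-21:00 (add 2h to convert from UTC-2).
Zubin in UTC: 09:05-11:50, 14:55-19:50 (add 8h to convert from UTC-8).
Kira ∩ Zubin: 09:05-10:30, 14:55-15:20, 18:10-19:45.

09:05-10:30, 14:55-15:20, 18:10-19:45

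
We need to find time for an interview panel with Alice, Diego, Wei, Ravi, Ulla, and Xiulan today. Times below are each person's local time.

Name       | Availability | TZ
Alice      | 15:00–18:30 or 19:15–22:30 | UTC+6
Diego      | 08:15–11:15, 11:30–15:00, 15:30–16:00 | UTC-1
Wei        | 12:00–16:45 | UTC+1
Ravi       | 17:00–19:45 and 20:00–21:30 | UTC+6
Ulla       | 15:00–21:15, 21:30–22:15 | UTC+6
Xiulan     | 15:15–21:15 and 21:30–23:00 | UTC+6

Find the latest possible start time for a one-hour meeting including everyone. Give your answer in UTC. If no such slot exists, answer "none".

Alice in UTC: 09:00-12:30, 13:15-16:30 (subtract 6h to convert from UTC+6).
Diego in UTC: 09:15-12:15, 12:30-16:00, 16:30-17:00 (add 1h to convert from UTC-1).
Wei in UTC: 11:00-15:45 (subtract 1h to convert from UTC+1).
Ravi in UTC: 11:00-13:45, 14:00-15:30 (subtract 6h to convert from UTC+6).
Ulla in UTC: 09:00-15:15, 15:30-16:15 (subtract 6h to convert from UTC+6).
Xiulan in UTC: 09:15-15:15, 15:30-17:00 (subtract 6h to convert from UTC+6).
Alice ∩ Diego: 09:15-12:15, 13:15-16:00.
Alice ∩ Diego ∩ Wei: 11:00-12:15, 13:15-15:45.
Alice ∩ Diego ∩ Wei ∩ Ravi: 11:00-12:15, 13:15-13:45, 14:00-15:30.
Alice ∩ Diego ∩ Wei ∩ Ravi ∩ Ulla: 11:00-12:15, 13:15-13:45, 14:00-15:15.
Alice ∩ Diego ∩ Wei ∩ Ravi ∩ Ulla ∩ Xiulan: 11:00-12:15, 13:15-13:45, 14:00-15:15.
Those are the intersection windows.
The last common window of at least 60 minutes is 14:00-15:15; a 60-minute meeting can start as late as 14:15 and still end by 15:15.

14:15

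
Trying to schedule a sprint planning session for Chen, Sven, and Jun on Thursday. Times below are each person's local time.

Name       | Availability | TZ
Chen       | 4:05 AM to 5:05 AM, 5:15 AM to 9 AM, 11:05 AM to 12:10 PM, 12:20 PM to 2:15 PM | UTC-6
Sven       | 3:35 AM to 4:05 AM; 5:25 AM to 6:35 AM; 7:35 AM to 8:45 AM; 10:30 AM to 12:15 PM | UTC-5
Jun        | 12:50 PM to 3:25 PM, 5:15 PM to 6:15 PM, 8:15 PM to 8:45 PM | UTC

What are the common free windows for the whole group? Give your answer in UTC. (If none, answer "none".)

12:50-13:45

Chen in UTC: 10:05-11:05, 11:15-15:00, 17:05-18:10, 18:20-20:15 (add 6h to convert from UTC-6).
Sven in UTC: 08:35-09:05, 10:25-11:35, 12:35-13:45, 15:30-17:15 (add 5h to convert from UTC-5).
Jun in UTC: 12:50-15:25, 17:15-18:15, 20:15-20:45.
Chen ∩ Sven: 10:25-11:05, 11:15-11:35, 12:35-13:45, 17:05-17:15.
Chen ∩ Sven ∩ Jun: 12:50-13:45.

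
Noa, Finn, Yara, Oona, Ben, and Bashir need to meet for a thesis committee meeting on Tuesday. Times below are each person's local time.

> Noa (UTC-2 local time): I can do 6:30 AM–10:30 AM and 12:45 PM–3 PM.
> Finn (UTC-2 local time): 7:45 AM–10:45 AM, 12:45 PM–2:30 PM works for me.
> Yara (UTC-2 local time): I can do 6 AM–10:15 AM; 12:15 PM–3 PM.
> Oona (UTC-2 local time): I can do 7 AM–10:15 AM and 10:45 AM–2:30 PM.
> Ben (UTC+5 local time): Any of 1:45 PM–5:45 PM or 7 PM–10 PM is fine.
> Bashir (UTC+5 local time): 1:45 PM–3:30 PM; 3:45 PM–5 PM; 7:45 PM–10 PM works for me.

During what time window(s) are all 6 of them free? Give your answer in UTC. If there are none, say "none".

Noa in UTC: 08:30-12:30, 14:45-17:00 (add 2h to convert from UTC-2).
Finn in UTC: 09:45-12:45, 14:45-16:30 (add 2h to convert from UTC-2).
Yara in UTC: 08:00-12:15, 14:15-17:00 (add 2h to convert from UTC-2).
Oona in UTC: 09:00-12:15, 12:45-16:30 (add 2h to convert from UTC-2).
Ben in UTC: 08:45-12:45, 14:00-17:00 (subtract 5h to convert from UTC+5).
Bashir in UTC: 08:45-10:30, 10:45-12:00, 14:45-17:00 (subtract 5h to convert from UTC+5).
Noa ∩ Finn: 09:45-12:30, 14:45-16:30.
Noa ∩ Finn ∩ Yara: 09:45-12:15, 14:45-16:30.
Noa ∩ Finn ∩ Yara ∩ Oona: 09:45-12:15, 14:45-16:30.
Noa ∩ Finn ∩ Yara ∩ Oona ∩ Ben: 09:45-12:15, 14:45-16:30.
Noa ∩ Finn ∩ Yara ∩ Oona ∩ Ben ∩ Bashir: 09:45-10:30, 10:45-12:00, 14:45-16:30.

09:45-10:30, 10:45-12:00, 14:45-16:30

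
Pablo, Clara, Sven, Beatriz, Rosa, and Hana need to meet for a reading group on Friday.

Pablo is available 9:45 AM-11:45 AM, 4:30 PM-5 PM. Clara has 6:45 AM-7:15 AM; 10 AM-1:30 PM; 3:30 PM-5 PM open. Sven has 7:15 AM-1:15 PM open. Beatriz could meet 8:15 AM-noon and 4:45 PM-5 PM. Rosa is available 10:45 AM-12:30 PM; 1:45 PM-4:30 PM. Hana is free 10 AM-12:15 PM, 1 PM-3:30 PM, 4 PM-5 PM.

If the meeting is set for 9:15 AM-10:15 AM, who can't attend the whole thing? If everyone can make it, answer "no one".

Clara, Hana, Pablo, Rosa

Pablo: not fully free for 09:15-10:15. Clara: not fully free for 09:15-10:15. Sven: free for 09:15-10:15. Beatriz: free for 09:15-10:15. Rosa: not fully free for 09:15-10:15. Hana: not fully free for 09:15-10:15.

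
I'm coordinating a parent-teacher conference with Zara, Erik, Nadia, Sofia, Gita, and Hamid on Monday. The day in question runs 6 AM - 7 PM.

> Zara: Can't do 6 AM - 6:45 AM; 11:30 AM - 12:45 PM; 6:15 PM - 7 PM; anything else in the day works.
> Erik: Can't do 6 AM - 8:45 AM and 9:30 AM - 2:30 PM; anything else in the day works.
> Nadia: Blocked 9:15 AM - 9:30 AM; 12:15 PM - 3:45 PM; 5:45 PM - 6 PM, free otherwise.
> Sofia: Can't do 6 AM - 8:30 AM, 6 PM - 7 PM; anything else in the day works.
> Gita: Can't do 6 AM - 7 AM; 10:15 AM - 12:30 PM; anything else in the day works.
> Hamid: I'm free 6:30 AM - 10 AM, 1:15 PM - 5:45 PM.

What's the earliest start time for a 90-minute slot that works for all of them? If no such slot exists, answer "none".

15:45

Zara free: 06:45-11:30, 12:45-18:15 (invert busy blocks within the working day).
Erik free: 08:45-09:30, 14:30-19:00 (invert busy blocks within the working day).
Nadia free: 06:00-09:15, 09:30-12:15, 15:45-17:45, 18:00-19:00 (invert busy blocks within the working day).
Sofia free: 08:30-18:00 (invert busy blocks within the working day).
Gita free: 07:00-10:15, 12:30-19:00 (invert busy blocks within the working day).
Hamid free: 06:30-10:00, 13:15-17:45.
Zara ∩ Erik: 08:45-09:30, 14:30-18:15.
Zara ∩ Erik ∩ Nadia: 08:45-09:15, 15:45-17:45, 18:00-18:15.
Zara ∩ Erik ∩ Nadia ∩ Sofia: 08:45-09:15, 15:45-17:45.
Zara ∩ Erik ∩ Nadia ∩ Sofia ∩ Gita: 08:45-09:15, 15:45-17:45.
Zara ∩ Erik ∩ Nadia ∩ Sofia ∩ Gita ∩ Hamid: 08:45-09:15, 15:45-17:45.
Those are the intersection windows.
The first common window of at least 90 minutes is 15:45-17:45, so the earliest start is 15:45.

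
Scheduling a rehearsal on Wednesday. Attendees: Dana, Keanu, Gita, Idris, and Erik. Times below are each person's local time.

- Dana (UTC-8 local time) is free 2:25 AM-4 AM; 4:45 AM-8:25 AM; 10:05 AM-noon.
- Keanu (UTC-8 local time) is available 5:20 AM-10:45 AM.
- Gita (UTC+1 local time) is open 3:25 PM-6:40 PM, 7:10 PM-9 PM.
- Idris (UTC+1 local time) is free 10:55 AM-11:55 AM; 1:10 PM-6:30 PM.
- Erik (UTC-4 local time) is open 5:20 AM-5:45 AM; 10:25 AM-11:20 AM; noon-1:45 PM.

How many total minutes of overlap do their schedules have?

Dana in UTC: 10:25-12:00, 12:45-16:25, 18:05-20:00 (add 8h to convert from UTC-8).
Keanu in UTC: 13:20-18:45 (add 8h to convert from UTC-8).
Gita in UTC: 14:25-17:40, 18:10-20:00 (subtract 1h to convert from UTC+1).
Idris in UTC: 09:55-10:55, 12:10-17:30 (subtract 1h to convert from UTC+1).
Erik in UTC: 09:20-09:45, 14:25-15:20, 16:00-17:45 (add 4h to convert from UTC-4).
Dana ∩ Keanu: 13:20-16:25, 18:05-18:45.
Dana ∩ Keanu ∩ Gita: 14:25-16:25, 18:10-18:45.
Dana ∩ Keanu ∩ Gita ∩ Idris: 14:25-16:25.
Dana ∩ Keanu ∩ Gita ∩ Idris ∩ Erik: 14:25-15:20, 16:00-16:25.
Summing the common windows: 55 + 25 = 80 minutes.

80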